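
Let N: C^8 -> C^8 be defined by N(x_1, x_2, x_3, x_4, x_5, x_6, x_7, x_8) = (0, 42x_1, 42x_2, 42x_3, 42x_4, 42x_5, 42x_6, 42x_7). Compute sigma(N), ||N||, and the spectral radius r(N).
sigma(N) = {0}; ||N|| = 42; r(N) = 0. (N is nilpotent with N^8 = 0.)

On C^8, N is a strictly lower-triangular matrix with 42 on the subdiagonal and zeros elsewhere, so its characteristic polynomial is lambda^8 and every eigenvalue is 0: sigma(N) = {0}. For the operator norm, N e_i = 42e_{i+1} for i = 1, ..., 7 and N e_8 = 0, so the singular values of N are 42 (with multiplicity 7) and 0; hence ||N|| = 42. The spectral radius r(N) = max|lambda| = 0. Note ||N|| > r(N) — characteristic of non-normal nilpotent operators. Indeed N^8 = 0.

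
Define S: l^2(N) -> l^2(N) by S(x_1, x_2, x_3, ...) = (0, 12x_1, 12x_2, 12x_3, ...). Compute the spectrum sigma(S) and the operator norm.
sigma(S) = closed disk {z in C : |z| ≤ 12}; ||S|| = 12

Note S = 12·U where U is the unit right shift (U x)_k = x_{k-1} (with x_0 := 0); so ||S|| = 12||U|| and sigma(S) = 12·sigma(U). ||S x||^2 = sum_{k≥1} |12x_k|^2 = 144||x||^2, so ||S|| = 12 and sigma(S) ⊂ {|z| ≤ 12}. For any |lambda| < 12, the equation (S - lambda I) x = 0 forces x_1 = 0, then 12x_k = lambda x_{k+1} ⇒ x = 0, so S has no eigenvalues. But (S - lambda I) is not surjective for |lambda| < 12: solving (S - lambda I) x = e_1 would require x_n proportional to (lambda/12)^(-n), which is not in l^2. So every |lambda| < 12 lies in the residual spectrum. The boundary |lambda| = 12 is in the approximate point spectrum (the spectrum is closed). Hence sigma(S) is the closed disk of radius 12.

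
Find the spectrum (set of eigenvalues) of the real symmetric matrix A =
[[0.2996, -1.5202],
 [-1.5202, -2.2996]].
sigma(A) ≈ {-3, 1}

A is real symmetric, so its spectrum consists of real eigenvalues. Expanding the characteristic polynomial of the displayed matrix gives
  det(λ I - A) = p(λ) = λ^2 + (2)λ + (-3).
Solving p(λ) = 0 yields eigenvalues ≈ -3, 1. (A is shown rounded to 4 decimals, so these recover the underlying integer eigenvalues to within that precision.)
Verification: the trace of A = -2 equals the sum of eigenvalues -2, and det(A) ≈ -3.0000 matches the eigenvalue product -3.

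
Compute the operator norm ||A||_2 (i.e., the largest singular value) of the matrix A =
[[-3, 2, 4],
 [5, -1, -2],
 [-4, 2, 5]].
||A||_2 ≈ 9.9042 (= sqrt(largest eigenvalue of A^T A))

||A||_2 = sigma_max(A) = sqrt(lambda_max(A^T A)). Form the symmetric matrix M = A^T A =
[[50, -19, -42],
 [-19, 9, 20],
 [-42, 20, 45]].
Its characteristic polynomial (trace, sum of principal 2x2 minors, determinant of M give the coefficients) is
  p(λ) = det(λ I - M) = λ^3 - 104λ^2 + 580λ - 49.
No integer candidate from the rational root theorem (±divisors of 49) is a root, so the roots are irrational. The cubic discriminant is Δ = 2690718469 > 0, so there are three distinct real roots. p(0) = -49 and p(1) = 428 have opposite signs, so a root lies in (0, 1); Newton's method refines it to λ ≈ 0.0858. p(5) = 376 and p(6) = -97 have opposite signs, so a root lies in (5, 6); Newton's method refines it to λ ≈ 5.8219. p(98) = -833 and p(99) = 8366 have opposite signs, so a root lies in (98, 99); Newton's method refines it to λ ≈ 98.0923. Check (Vieta): the three roots sum to 104, matching tr M = 104.
So the eigenvalues of A^T A are ≈ 0.0858, 5.8219, 98.0923 (all ≥ 0, as they must be for A^T A). The largest is λ_max ≈ 98.0923, hence ||A||_2 = sqrt(λ_max) ≈ 9.9042.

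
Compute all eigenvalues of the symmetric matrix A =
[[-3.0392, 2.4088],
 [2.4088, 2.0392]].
sigma(A) ≈ {-4, 3}

A is real symmetric, so its spectrum consists of real eigenvalues. Expanding the characteristic polynomial of the displayed matrix gives
  det(λ I - A) = p(λ) = λ^2 + (1)λ + (-12).
Solving p(λ) = 0 yields eigenvalues ≈ -4, 3. (A is shown rounded to 4 decimals, so these recover the underlying integer eigenvalues to within that precision.)
Verification: the trace of A = -1 equals the sum of eigenvalues -1, and det(A) ≈ -11.9999 matches the eigenvalue product -12.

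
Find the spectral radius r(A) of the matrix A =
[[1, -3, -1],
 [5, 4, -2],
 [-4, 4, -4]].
r(A) ≈ 5.3083

The eigenvalues of A are the roots of its characteristic polynomial. With M = A (coefficients from the trace, the sum of principal 2x2 minors, and det A):
  p(λ) = det(λ I - M) = λ^3 - λ^2 + 3λ + 128.
No integer candidate from the rational root theorem (±divisors of 128) is a root, so the roots are irrational. The cubic discriminant is Δ = -448867 < 0, so there is one real root and a complex-conjugate pair. p(-5) = -37 and p(-4) = 36 have opposite signs, so a root lies in (-5, -4); Newton's method refines it to λ ≈ -4.5426. Dividing out (λ - (-4.5426)) leaves approximately λ^2 - 5.5426λ + 28.1777. For λ^2 - 5.5426λ + 28.1777 the discriminant is -81.9906. It is negative, so the remaining roots are the complex-conjugate pair λ ≈ 2.7713 ± 4.5274i. Their product equals the constant term, so |λ|^2 ≈ 28.1777 and |λ| ≈ 5.3083.
Thus the eigenvalues (to 4 decimals) are -4.5426 (modulus 4.5426); 2.7713 ± 4.5274i (modulus 5.3083). The spectral radius is the largest modulus: r(A) ≈ 5.3083. (Cross-check: r(A) ≤ ||A||_2 ≈ 7.3848; equality holds whenever A is normal, though it can also hold for some non-normal A.)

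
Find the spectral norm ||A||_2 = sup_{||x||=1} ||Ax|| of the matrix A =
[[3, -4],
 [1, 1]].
||A||_2 = sqrt((27 + sqrt(533))/2) ≈ 5.0043 (= sqrt(largest eigenvalue of A^T A))

||A||_2 = sigma_max(A) = sqrt(lambda_max(A^T A)). Form the symmetric matrix M = A^T A =
[[10, -11],
 [-11, 17]].
Its characteristic polynomial (trace, determinant of M give the coefficients) is
  p(λ) = det(λ I - M) = λ^2 - 27λ + 49.
For λ^2 - 27λ + 49 the discriminant is 533. It is nonnegative but not a perfect square, so the roots are real and irrational: λ = (27 ± sqrt(533))/2 ≈ 25.0434, 1.9566.
So the eigenvalues of A^T A are ≈ 1.9566, 25.0434 (all ≥ 0, as they must be for A^T A). The largest is λ_max = (27 + sqrt(533))/2 ≈ 25.0434, hence ||A||_2 = sqrt(λ_max) = sqrt((27 + sqrt(533))/2) ≈ 5.0043.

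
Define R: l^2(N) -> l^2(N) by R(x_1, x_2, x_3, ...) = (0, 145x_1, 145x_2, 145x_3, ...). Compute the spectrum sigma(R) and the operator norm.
sigma(R) = closed disk {z in C : |z| ≤ 145}; ||R|| = 145

Note R = 145·U where U is the unit right shift (U x)_k = x_{k-1} (with x_0 := 0); so ||R|| = 145||U|| and sigma(R) = 145·sigma(U). ||R x||^2 = sum_{k≥1} |145x_k|^2 = 21025||x||^2, so ||R|| = 145 and sigma(R) ⊂ {|z| ≤ 145}. For any |lambda| < 145, the equation (R - lambda I) x = 0 forces x_1 = 0, then 145x_k = lambda x_{k+1} ⇒ x = 0, so R has no eigenvalues. But (R - lambda I) is not surjective for |lambda| < 145: solving (R - lambda I) x = e_1 would require x_n proportional to (lambda/145)^(-n), which is not in l^2. So every |lambda| < 145 lies in the residual spectrum. The boundary |lambda| = 145 is in the approximate point spectrum (the spectrum is closed). Hence sigma(R) is the closed disk of radius 145.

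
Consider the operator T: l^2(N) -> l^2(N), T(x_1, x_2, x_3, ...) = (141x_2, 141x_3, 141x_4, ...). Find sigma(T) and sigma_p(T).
sigma(T) = closed disk {z in C : |z| ≤ 141}; sigma_p(T) = open disk {z in C : |z| < 141}

Note T = 141·V where V is the unit left shift (V x)_k = x_{k+1}; so sigma(T) = 141·sigma(V) and ||T|| = 141||V||. ||T x||^2 = 19881sum_{k≥2} |x_k|^2 ≤ 19881||x||^2, with equality on {x : x_1 = 0}, so ||T|| = 141. For any lambda with |lambda| < 141, set r = lambda/141 (|r| < 1); the vector x = (1, r, r^2, ...) is in l^2 and satisfies T x = 141(r, r^2, ...) = lambda x, so lambda is an eigenvalue. On the boundary |lambda| = 141 the geometric series diverges, so no l^2 eigenvector exists, but these lambda lie in the approximate point spectrum. Hence sigma(T) is the closed disk of radius 141 and sigma_p(T) is the open disk.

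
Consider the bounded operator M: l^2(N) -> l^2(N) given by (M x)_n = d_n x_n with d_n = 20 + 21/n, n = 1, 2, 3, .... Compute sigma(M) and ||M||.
sigma(M) = {20 + 21/n : n ≥ 1} ∪ {20}; ||M|| = 41

A bounded diagonal operator on l^2 with diagonal entries d_n has spectrum equal to the closure of {d_n : n ≥ 1}: every d_n is an eigenvalue (with eigenvector e_n), so {d_n} ⊂ sigma(M); the spectrum is closed, so its closure is too; and for lambda not in the closure, (M - lambda I) has bounded inverse (the diagonal entries 1/(d_n - lambda) are bounded). For our sequence d_n = 20 + 21/n, n = 1, 2, 3, ...:
  - {d_n} = {20 + 21/n : n ≥ 1}; the only limit point is 20
  - closure = {20 + 21/n : n ≥ 1} ∪ {20}
For the norm: a diagonal operator has ||M|| = sup_n |d_n|. Here d_n = 20 + 21/n is positive and decreasing, so sup_n |d_n| = d_1 = 20 + 21 = 41. So ||M|| = 41.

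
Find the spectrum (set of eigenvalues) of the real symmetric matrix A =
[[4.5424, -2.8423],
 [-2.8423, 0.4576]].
sigma(A) ≈ {-1, 6}

A is real symmetric, so its spectrum consists of real eigenvalues. Expanding the characteristic polynomial of the displayed matrix gives
  det(λ I - A) = p(λ) = λ^2 + (-5)λ + (-6).
Solving p(λ) = 0 yields eigenvalues ≈ -1, 6. (A is shown rounded to 4 decimals, so these recover the underlying integer eigenvalues to within that precision.)
Verification: the trace of A = 5 equals the sum of eigenvalues 5, and det(A) ≈ -6.0001 matches the eigenvalue product -6.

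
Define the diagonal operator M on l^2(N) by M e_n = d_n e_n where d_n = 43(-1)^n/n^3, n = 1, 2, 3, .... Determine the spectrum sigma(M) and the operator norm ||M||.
sigma(M) = {43(-1)^n/n^3 : n ≥ 1} ∪ {0}; ||M|| = 43

A bounded diagonal operator on l^2 with diagonal entries d_n has spectrum equal to the closure of {d_n : n ≥ 1}: every d_n is an eigenvalue (with eigenvector e_n), so {d_n} ⊂ sigma(M); the spectrum is closed, so its closure is too; and for lambda not in the closure, (M - lambda I) has bounded inverse (the diagonal entries 1/(d_n - lambda) are bounded). For our sequence d_n = 43(-1)^n/n^3, n = 1, 2, 3, ...:
  - {d_n} = {43(-1)^n/n^3 : n ≥ 1}; the only limit point is 0
  - closure = {43(-1)^n/n^3 : n ≥ 1} ∪ {0}
For the norm: a diagonal operator has ||M|| = sup_n |d_n|. Here |d_n| = 43/n^3 is decreasing, so sup_n |d_n| = |d_1| = 43. So ||M|| = 43.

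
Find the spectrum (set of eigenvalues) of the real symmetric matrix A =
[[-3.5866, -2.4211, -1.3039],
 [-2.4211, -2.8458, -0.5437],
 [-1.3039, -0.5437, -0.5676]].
sigma(A) ≈ {-6, -1, 0}

A is real symmetric, so its spectrum consists of real eigenvalues. Expanding the characteristic polynomial of the displayed matrix gives
  det(λ I - A) = p(λ) = λ^3 + (7)λ^2 + (6)λ + (0).
Solving p(λ) = 0 yields eigenvalues ≈ -6, -1, 0. (A is shown rounded to 4 decimals, so these recover the underlying integer eigenvalues to within that precision.)
Verification: the trace of A = -7 equals the sum of eigenvalues -7, and det(A) ≈ -0.0005 matches the eigenvalue product 0.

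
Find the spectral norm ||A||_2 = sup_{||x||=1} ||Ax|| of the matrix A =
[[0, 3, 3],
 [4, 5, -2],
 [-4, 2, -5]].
||A||_2 = 7 (= sqrt(largest eigenvalue of A^T A))

||A||_2 = sigma_max(A) = sqrt(lambda_max(A^T A)). Form the symmetric matrix M = A^T A =
[[32, 12, 12],
 [12, 38, -11],
 [12, -11, 38]].
Its characteristic polynomial (trace, sum of principal 2x2 minors, determinant of M give the coefficients) is
  p(λ) = det(λ I - M) = λ^3 - 108λ^2 + 3467λ - 28224.
By the rational root theorem any rational root is an integer divisor of 28224. Testing λ = 49: p(49) = 117649 - 259308 + 169883 - 28224 = 0, so λ = 49 is a root. Dividing out (λ - 49) leaves p(λ) = (λ - 49)(λ^2 - 59λ + 576). For λ^2 - 59λ + 576 the discriminant is 1177. It is nonnegative but not a perfect square, so the roots are real and irrational: λ = (59 ± sqrt(1177))/2 ≈ 46.6537, 12.3463.
So the eigenvalues of A^T A are ≈ 12.3463, 46.6537, 49 (all ≥ 0, as they must be for A^T A). The largest is λ_max = 49, hence ||A||_2 = sqrt(λ_max) = 7.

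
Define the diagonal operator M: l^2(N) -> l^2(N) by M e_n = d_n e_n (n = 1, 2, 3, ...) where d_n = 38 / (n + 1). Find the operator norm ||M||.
||M|| = 19 (attained at n = 1)

For M diagonal, ||M|| = sup_n |d_n| = sup_n 38/(n + 1). This is positive and strictly decreasing in n, so the supremum is attained at n = 1: d_1 = 38/(1 + 1) = 19. Hence ||M|| = 19.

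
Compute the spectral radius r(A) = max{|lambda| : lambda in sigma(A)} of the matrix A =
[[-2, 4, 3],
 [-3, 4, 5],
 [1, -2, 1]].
r(A) ≈ 3.3331

The eigenvalues of A are the roots of its characteristic polynomial. With M = A (coefficients from the trace, the sum of principal 2x2 minors, and det A):
  p(λ) = det(λ I - M) = λ^3 - 3λ^2 + 13λ - 10.
No integer candidate from the rational root theorem (±divisors of 10) is a root, so the roots are irrational. The cubic discriminant is Δ = -4027 < 0, so there is one real root and a complex-conjugate pair. p(0) = -10 and p(1) = 1 have opposite signs, so a root lies in (0, 1); Newton's method refines it to λ ≈ 0.9001. Dividing out (λ - (0.9001)) leaves approximately λ^2 - 2.0999λ + 11.1099. For λ^2 - 2.0999λ + 11.1099 the discriminant is -40.0299. It is negative, so the remaining roots are the complex-conjugate pair λ ≈ 1.05 ± 3.1635i. Their product equals the constant term, so |λ|^2 ≈ 11.1099 and |λ| ≈ 3.3331.
Thus the eigenvalues (to 4 decimals) are 0.9001 (modulus 0.9001); 1.05 ± 3.1635i (modulus 3.3331). The spectral radius is the largest modulus: r(A) ≈ 3.3331. (Cross-check: r(A) ≤ ||A||_2 ≈ 8.8922; equality holds whenever A is normal, though it can also hold for some non-normal A.)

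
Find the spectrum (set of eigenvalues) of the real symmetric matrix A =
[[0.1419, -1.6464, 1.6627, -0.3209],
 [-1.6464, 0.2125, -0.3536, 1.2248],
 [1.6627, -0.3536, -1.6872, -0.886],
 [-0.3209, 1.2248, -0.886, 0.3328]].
sigma(A) ≈ {-3, -1, 0, 3}

A is real symmetric, so its spectrum consists of real eigenvalues. Expanding the characteristic polynomial of the displayed matrix gives
  det(λ I - A) = p(λ) = λ^4 + (1)λ^3 + (-9)λ^2 + (-9)λ + (0).
Solving p(λ) = 0 yields eigenvalues ≈ -3, -1, 0, 3. (A is shown rounded to 4 decimals, so these recover the underlying integer eigenvalues to within that precision.)
Verification: the trace of A = -1 equals the sum of eigenvalues -1, and det(A) ≈ 0.0001 matches the eigenvalue product 0.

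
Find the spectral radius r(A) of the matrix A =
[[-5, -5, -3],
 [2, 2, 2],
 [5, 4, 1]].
r(A) ≈ 1.7571

The eigenvalues of A are the roots of its characteristic polynomial. With M = A (coefficients from the trace, the sum of principal 2x2 minors, and det A):
  p(λ) = det(λ I - M) = λ^3 + 2λ^2 + 4λ + 4.
No integer candidate from the rational root theorem (±divisors of 4) is a root, so the roots are irrational. The cubic discriminant is Δ = -176 < 0, so there is one real root and a complex-conjugate pair. p(-2) = -4 and p(-1) = 1 have opposite signs, so a root lies in (-2, -1); Newton's method refines it to λ ≈ -1.2956. Dividing out (λ - (-1.2956)) leaves approximately λ^2 + 0.7044λ + 3.0874. For λ^2 + 0.7044λ + 3.0874 the discriminant is -11.8533. It is negative, so the remaining roots are the complex-conjugate pair λ ≈ -0.3522 ± 1.7214i. Their product equals the constant term, so |λ|^2 ≈ 3.0874 and |λ| ≈ 1.7571.
Thus the eigenvalues (to 4 decimals) are -1.2956 (modulus 1.2956); -0.3522 ± 1.7214i (modulus 1.7571). The spectral radius is the largest modulus: r(A) ≈ 1.7571. (Cross-check: r(A) ≤ ||A||_2 ≈ 10.497; equality holds whenever A is normal, though it can also hold for some non-normal A.)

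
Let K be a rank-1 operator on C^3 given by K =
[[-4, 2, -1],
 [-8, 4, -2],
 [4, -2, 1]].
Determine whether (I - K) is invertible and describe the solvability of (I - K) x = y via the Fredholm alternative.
(I - K) is singular (det(I - K) = 0, i.e. 1 ∈ sigma(K)). (I - K) x = y is solvable iff y ⊥ ker((I - K)^*) = span{(-4, 2, -1)}, i.e. iff -4y_1 + 2y_2 - y_3 = 0. When solvable, the solutions are x = y + c·(1, 2, -1), c arbitrary (ker(I - K) = span{(1, 2, -1)}, dimension 1).

K has rank 1, so it is an outer product K = u v^T: every row of K is a multiple of one row vector. Reading off the entries, u = (1, 2, -1) and v = (-4, 2, -1) (row i of K equals u_i·v^T). A rank-one matrix u v^T satisfies K u = u (v·u) and kills the (2)-dimensional subspace v^⊥, so its characteristic polynomial is lambda^2 (lambda - v·u) with v·u = tr K = 1. Hence the eigenvalues of I - K are 1 (multiplicity 2) and 1 - (1) = 0, so det(I - K) = 0. (Direct check: I - K =
[[5, -2, 1],
 [8, -3, 2],
 [-4, 2, 0]]
has determinant 0.) So 1 is an eigenvalue of K and (I - K) is not invertible. The finite-dimensional Fredholm alternative says: either (I - K) is invertible, or ker(I - K) ≠ {0} and then range(I - K) = ker((I - K)^*)^⊥, with dim ker(I - K) = dim ker((I - K)^*). We are in the second case, so we need both kernels. Kernel of I - K: (I - K) u = u - u (v·u) = u - u = 0, so ker(I - K) = span{u} = span{(1, 2, -1)} (it is exactly 1-dimensional because rank(I - K) = 2). Kernel of the adjoint: K is real, so (I - K)^* = I - K^T = I - v u^T, and (I - v u^T) v = v - v (u·v) = 0; hence ker((I - K)^*) = span{v} = span{(-4, 2, -1)}. Therefore (I - K) x = y is solvable iff <y, v> = 0, i.e. iff -4y_1 + 2y_2 - y_3 = 0. When this holds, K y = u (v·y) = 0, so (I - K) y = y and x = y is a particular solution; the full solution set is the line x = y + c·u = y + c·(1, 2, -1), c ∈ C.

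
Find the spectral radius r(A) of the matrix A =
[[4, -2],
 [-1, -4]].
r(A) = sqrt(72)/2 ≈ 4.2426

The eigenvalues of A are the roots of its characteristic polynomial. With M = A (coefficients from the trace and determinant):
  p(λ) = det(λ I - M) = λ^2 - 18.
For λ^2 - 18 the discriminant is 72. It is nonnegative but not a perfect square, so the roots are real and irrational: λ = ± sqrt(72)/2 ≈ 4.2426, -4.2426.
Thus the eigenvalues (to 4 decimals) are 4.2426 (modulus 4.2426); -4.2426 (modulus 4.2426). The spectral radius is the largest modulus: r(A) = sqrt(72)/2 ≈ 4.2426. (Cross-check: r(A) ≤ ||A||_2 ≈ 4.772; equality holds whenever A is normal, though it can also hold for some non-normal A.)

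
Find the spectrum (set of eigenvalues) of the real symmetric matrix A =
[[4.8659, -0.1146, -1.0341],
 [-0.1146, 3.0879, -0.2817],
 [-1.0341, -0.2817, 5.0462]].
sigma(A) ≈ {3, 4, 6}

A is real symmetric, so its spectrum consists of real eigenvalues. Expanding the characteristic polynomial of the displayed matrix gives
  det(λ I - A) = p(λ) = λ^3 + (-13)λ^2 + (54)λ + (-72).
Solving p(λ) = 0 yields eigenvalues ≈ 3, 4, 6. (A is shown rounded to 4 decimals, so these recover the underlying integer eigenvalues to within that precision.)
Verification: the trace of A = 13 equals the sum of eigenvalues 13, and det(A) ≈ 72.0000 matches the eigenvalue product 72.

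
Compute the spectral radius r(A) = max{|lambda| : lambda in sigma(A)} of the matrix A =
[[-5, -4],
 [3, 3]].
r(A) = 3

The eigenvalues of A are the roots of its characteristic polynomial. With M = A (coefficients from the trace and determinant):
  p(λ) = det(λ I - M) = λ^2 + 2λ - 3.
For λ^2 + 2λ - 3 the discriminant is 16. It is a perfect square (4^2), so the roots are rational: λ = (-2 ± 4)/2 = 1, -3.
Thus the eigenvalues (to 4 decimals) are 1 (modulus 1); -3 (modulus 3). The spectral radius is the largest modulus: r(A) = 3. (Cross-check: r(A) ≤ ||A||_2 ≈ 7.6712; equality holds whenever A is normal, though it can also hold for some non-normal A.)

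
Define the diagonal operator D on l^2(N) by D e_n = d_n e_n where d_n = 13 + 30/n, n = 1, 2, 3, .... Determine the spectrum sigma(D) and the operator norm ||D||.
sigma(D) = {13 + 30/n : n ≥ 1} ∪ {13}; ||D|| = 43

A bounded diagonal operator on l^2 with diagonal entries d_n has spectrum equal to the closure of {d_n : n ≥ 1}: every d_n is an eigenvalue (with eigenvector e_n), so {d_n} ⊂ sigma(D); the spectrum is closed, so its closure is too; and for lambda not in the closure, (D - lambda I) has bounded inverse (the diagonal entries 1/(d_n - lambda) are bounded). For our sequence d_n = 13 + 30/n, n = 1, 2, 3, ...:
  - {d_n} = {13 + 30/n : n ≥ 1}; the only limit point is 13
  - closure = {13 + 30/n : n ≥ 1} ∪ {13}
For the norm: a diagonal operator has ||D|| = sup_n |d_n|. Here d_n = 13 + 30/n is positive and decreasing, so sup_n |d_n| = d_1 = 13 + 30 = 43. So ||D|| = 43.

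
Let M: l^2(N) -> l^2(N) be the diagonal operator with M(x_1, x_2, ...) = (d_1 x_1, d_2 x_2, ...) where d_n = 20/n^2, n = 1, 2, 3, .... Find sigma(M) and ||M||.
sigma(M) = {20/n^2 : n ≥ 1} ∪ {0}; ||M|| = 20

A bounded diagonal operator on l^2 with diagonal entries d_n has spectrum equal to the closure of {d_n : n ≥ 1}: every d_n is an eigenvalue (with eigenvector e_n), so {d_n} ⊂ sigma(M); the spectrum is closed, so its closure is too; and for lambda not in the closure, (M - lambda I) has bounded inverse (the diagonal entries 1/(d_n - lambda) are bounded). For our sequence d_n = 20/n^2, n = 1, 2, 3, ...:
  - {d_n} = {20/n^2 : n ≥ 1}; the only limit point is 0
  - closure = {20/n^2 : n ≥ 1} ∪ {0}
For the norm: a diagonal operator has ||M|| = sup_n |d_n|. Here d_n = 20/n^2 is positive and decreasing, so sup_n |d_n| = d_1 = 20. So ||M|| = 20.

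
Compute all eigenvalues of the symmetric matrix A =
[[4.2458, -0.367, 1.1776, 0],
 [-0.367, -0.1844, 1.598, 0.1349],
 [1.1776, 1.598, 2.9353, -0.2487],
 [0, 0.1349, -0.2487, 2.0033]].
sigma(A) ≈ {-1, 2, 3, 5}

A is real symmetric, so its spectrum consists of real eigenvalues. Expanding the characteristic polynomial of the displayed matrix gives
  det(λ I - A) = p(λ) = λ^4 + (-9)λ^3 + (21)λ^2 + (1)λ + (-30).
Solving p(λ) = 0 yields eigenvalues ≈ -1, 2, 3, 5. (A is shown rounded to 4 decimals, so these recover the underlying integer eigenvalues to within that precision.)
Verification: the trace of A = 9 equals the sum of eigenvalues 9, and det(A) ≈ -30.0003 matches the eigenvalue product -30.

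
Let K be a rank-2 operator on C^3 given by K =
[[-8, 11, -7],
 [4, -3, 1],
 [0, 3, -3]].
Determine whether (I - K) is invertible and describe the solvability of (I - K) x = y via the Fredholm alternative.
(I - K) is invertible (det(I - K) = 25 ≠ 0), so for every y in C^3 the equation (I - K) x = y has a unique solution.

K has rank 2 and factors as K = U V^T = u1 v1^T + u2 v2^T with u1 = (-1, 3, 3), v1 = (2, -2, 1), u2 = (-3, -1, -3), v2 = (2, -3, 2) (multiplying out reproduces the displayed K). The nonzero eigenvalues of U V^T coincide with those of the 2 x 2 matrix G = V^T U = [[v1·u1, v1·u2], [v2·u1, v2·u2]] = [[-5, -7], [-5, -9]], and by the Sylvester determinant identity det(I_3 - U V^T) = det(I_2 - V^T U) = det([[6, 7], [5, 10]]) = (6)(10) - (7)(5) = 25. (Direct check: I - K =
[[9, -11, 7],
 [-4, 4, -1],
 [0, -3, 4]]
has determinant 25.) The finite-dimensional Fredholm alternative says: either (I - K) is invertible, or ker(I - K) ≠ {0} and then range(I - K) = ker((I - K)^*)^⊥, with dim ker(I - K) = dim ker((I - K)^*). Since det(I - K) ≠ 0, 1 is not an eigenvalue of K and ker(I - K) = {0}, so we are in the first case: for every y there is a unique x = (I - K)^(-1) y. (Explicitly, by the Woodbury identity, (I - U V^T)^(-1) = I + U (I_2 - G)^(-1) V^T.)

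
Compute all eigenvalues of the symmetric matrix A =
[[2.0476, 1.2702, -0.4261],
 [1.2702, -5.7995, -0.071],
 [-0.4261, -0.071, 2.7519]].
sigma(A) ≈ {-6, 2, 3}

A is real symmetric, so its spectrum consists of real eigenvalues. Expanding the characteristic polynomial of the displayed matrix gives
  det(λ I - A) = p(λ) = λ^3 + (1)λ^2 + (-24)λ + (36).
Solving p(λ) = 0 yields eigenvalues ≈ -6, 2, 3. (A is shown rounded to 4 decimals, so these recover the underlying integer eigenvalues to within that precision.)
Verification: the trace of A = -1 equals the sum of eigenvalues -1, and det(A) ≈ -35.9994 matches the eigenvalue product -36.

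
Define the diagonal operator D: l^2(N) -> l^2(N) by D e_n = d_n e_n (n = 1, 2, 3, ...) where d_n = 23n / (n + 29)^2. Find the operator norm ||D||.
||D|| = 23/116 (attained at n = 29)

For D diagonal, ||D|| = sup_n |d_n|. Treat f(x) = 23x / (x + 29)^2 for real x > 0. By the quotient rule, f'(x) = 23(29 - x)/(x + 29)^3, which is positive for x < 29 and negative for x > 29. So f has a unique maximum at x = 29, and since 29 is a positive integer, the supremum over n ≥ 1 is attained at n = 29: d_29 = 23·29/(29 + 29)^2 = 23·29/3364 = 23/116. Hence ||D|| = 23/116.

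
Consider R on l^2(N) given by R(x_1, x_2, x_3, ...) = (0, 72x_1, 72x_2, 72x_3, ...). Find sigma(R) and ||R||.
sigma(R) = closed disk {z in C : |z| ≤ 72}; ||R|| = 72

Note R = 72·U where U is the unit right shift (U x)_k = x_{k-1} (with x_0 := 0); so ||R|| = 72||U|| and sigma(R) = 72·sigma(U). ||R x||^2 = sum_{k≥1} |72x_k|^2 = 5184||x||^2, so ||R|| = 72 and sigma(R) ⊂ {|z| ≤ 72}. For any |lambda| < 72, the equation (R - lambda I) x = 0 forces x_1 = 0, then 72x_k = lambda x_{k+1} ⇒ x = 0, so R has no eigenvalues. But (R - lambda I) is not surjective for |lambda| < 72: solving (R - lambda I) x = e_1 would require x_n proportional to (lambda/72)^(-n), which is not in l^2. So every |lambda| < 72 lies in the residual spectrum. The boundary |lambda| = 72 is in the approximate point spectrum (the spectrum is closed). Hence sigma(R) is the closed disk of radius 72.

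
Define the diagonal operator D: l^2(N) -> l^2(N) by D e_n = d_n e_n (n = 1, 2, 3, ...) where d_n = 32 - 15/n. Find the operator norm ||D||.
||D|| = 32

For a diagonal operator on l^2 with entries d_n, ||D|| = sup_n |d_n|. Here d_1 = 17, d_2 = 49/2, ..., and d_n = 32 - 15/n increases monotonically toward 32. All terms lie in [17, 32), so |d_n| = d_n and the supremum is the limit 32, which is not attained by any individual d_n. Hence ||D|| = 32.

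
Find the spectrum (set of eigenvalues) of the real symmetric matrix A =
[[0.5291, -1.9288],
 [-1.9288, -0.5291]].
sigma(A) ≈ {-2, 2}

A is real symmetric, so its spectrum consists of real eigenvalues. Expanding the characteristic polynomial of the displayed matrix gives
  det(λ I - A) = p(λ) = λ^2 + (0)λ + (-4).
Solving p(λ) = 0 yields eigenvalues ≈ -2, 2. (A is shown rounded to 4 decimals, so these recover the underlying integer eigenvalues to within that precision.)
Verification: the trace of A = 0 equals the sum of eigenvalues 0, and det(A) ≈ -4.0002 matches the eigenvalue product -4.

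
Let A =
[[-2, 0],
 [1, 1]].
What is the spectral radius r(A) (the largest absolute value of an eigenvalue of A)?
r(A) = 2

The eigenvalues of A are the roots of its characteristic polynomial. With M = A (coefficients from the trace and determinant):
  p(λ) = det(λ I - M) = λ^2 + λ - 2.
For λ^2 + λ - 2 the discriminant is 9. It is a perfect square (3^2), so the roots are rational: λ = (-1 ± 3)/2 = 1, -2.
Thus the eigenvalues (to 4 decimals) are 1 (modulus 1); -2 (modulus 2). The spectral radius is the largest modulus: r(A) = 2. (Cross-check: r(A) ≤ ||A||_2 ≈ 2.2882; equality holds whenever A is normal, though it can also hold for some non-normal A.)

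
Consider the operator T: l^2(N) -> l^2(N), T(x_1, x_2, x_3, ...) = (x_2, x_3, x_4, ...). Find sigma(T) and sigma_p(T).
sigma(T) = closed disk {z in C : |z| ≤ 1}; sigma_p(T) = open disk {z in C : |z| < 1}

T is the unit left shift on l^2(N). ||T x||^2 = sum_{k≥2} |x_k|^2 ≤ ||x||^2, with equality on {x : x_1 = 0}, so ||T|| = 1. For any lambda with |lambda| < 1, set r = lambda (|r| < 1); the vector x = (1, r, r^2, ...) is in l^2 and satisfies T x = (r, r^2, ...) = lambda x, so lambda is an eigenvalue. On the boundary |lambda| = 1 the geometric series diverges, so no l^2 eigenvector exists, but these lambda lie in the approximate point spectrum. Hence sigma(T) is the closed disk of radius 1 and sigma_p(T) is the open disk.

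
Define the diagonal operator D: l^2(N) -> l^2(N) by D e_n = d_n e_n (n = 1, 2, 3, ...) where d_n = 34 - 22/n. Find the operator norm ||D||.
||D|| = 34

For a diagonal operator on l^2 with entries d_n, ||D|| = sup_n |d_n|. Here d_1 = 12, d_2 = 23, ..., and d_n = 34 - 22/n increases monotonically toward 34. All terms lie in [12, 34), so |d_n| = d_n and the supremum is the limit 34, which is not attained by any individual d_n. Hence ||D|| = 34.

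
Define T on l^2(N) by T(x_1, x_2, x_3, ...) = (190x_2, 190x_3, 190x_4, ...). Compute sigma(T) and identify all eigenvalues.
sigma(T) = closed disk {z in C : |z| ≤ 190}; sigma_p(T) = open disk {z in C : |z| < 190}

Note T = 190·V where V is the unit left shift (V x)_k = x_{k+1}; so sigma(T) = 190·sigma(V) and ||T|| = 190||V||. ||T x||^2 = 36100sum_{k≥2} |x_k|^2 ≤ 36100||x||^2, with equality on {x : x_1 = 0}, so ||T|| = 190. For any lambda with |lambda| < 190, set r = lambda/190 (|r| < 1); the vector x = (1, r, r^2, ...) is in l^2 and satisfies T x = 190(r, r^2, ...) = lambda x, so lambda is an eigenvalue. On the boundary |lambda| = 190 the geometric series diverges, so no l^2 eigenvector exists, but these lambda lie in the approximate point spectrum. Hence sigma(T) is the closed disk of radius 190 and sigma_p(T) is the open disk.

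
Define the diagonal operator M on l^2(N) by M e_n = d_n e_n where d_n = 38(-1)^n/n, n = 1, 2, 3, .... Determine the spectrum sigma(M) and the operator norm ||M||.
sigma(M) = {38(-1)^n/n : n ≥ 1} ∪ {0}; ||M|| = 38

A bounded diagonal operator on l^2 with diagonal entries d_n has spectrum equal to the closure of {d_n : n ≥ 1}: every d_n is an eigenvalue (with eigenvector e_n), so {d_n} ⊂ sigma(M); the spectrum is closed, so its closure is too; and for lambda not in the closure, (M - lambda I) has bounded inverse (the diagonal entries 1/(d_n - lambda) are bounded). For our sequence d_n = 38(-1)^n/n, n = 1, 2, 3, ...:
  - {d_n} = {38(-1)^n/n : n ≥ 1}; the only limit point is 0
  - closure = {38(-1)^n/n : n ≥ 1} ∪ {0}
For the norm: a diagonal operator has ||M|| = sup_n |d_n|. Here |d_n| = 38/n is decreasing, so sup_n |d_n| = |d_1| = 38. So ||M|| = 38.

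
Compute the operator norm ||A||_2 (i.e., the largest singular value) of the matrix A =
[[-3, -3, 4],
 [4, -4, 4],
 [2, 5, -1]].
||A||_2 ≈ 8.6951 (= sqrt(largest eigenvalue of A^T A))

||A||_2 = sigma_max(A) = sqrt(lambda_max(A^T A)). Form the symmetric matrix M = A^T A =
[[29, 3, 2],
 [3, 50, -33],
 [2, -33, 33]].
Its characteristic polynomial (trace, sum of principal 2x2 minors, determinant of M give the coefficients) is
  p(λ) = det(λ I - M) = λ^3 - 112λ^2 + 2955λ - 15376.
No integer candidate from the rational root theorem (±divisors of 15376) is a root, so the roots are irrational. The cubic discriminant is Δ = 5129054516 > 0, so there are three distinct real roots. p(6) = -1462 and p(7) = 164 have opposite signs, so a root lies in (6, 7); Newton's method refines it to λ ≈ 6.8938. p(29) = 516 and p(30) = -526 have opposite signs, so a root lies in (29, 30); Newton's method refines it to λ ≈ 29.5008. p(75) = -1876 and p(76) = 1268 have opposite signs, so a root lies in (75, 76); Newton's method refines it to λ ≈ 75.6054. Check (Vieta): the three roots sum to 112, matching tr M = 112.
So the eigenvalues of A^T A are ≈ 6.8938, 29.5008, 75.6054 (all ≥ 0, as they must be for A^T A). The largest is λ_max ≈ 75.6054, hence ||A||_2 = sqrt(λ_max) ≈ 8.6951.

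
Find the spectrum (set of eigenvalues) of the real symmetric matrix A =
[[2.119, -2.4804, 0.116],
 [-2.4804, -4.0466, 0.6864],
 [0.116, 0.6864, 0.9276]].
sigma(A) ≈ {-5, 1, 3}

A is real symmetric, so its spectrum consists of real eigenvalues. Expanding the characteristic polynomial of the displayed matrix gives
  det(λ I - A) = p(λ) = λ^3 + (1)λ^2 + (-17)λ + (15).
Solving p(λ) = 0 yields eigenvalues ≈ -5, 1, 3. (A is shown rounded to 4 decimals, so these recover the underlying integer eigenvalues to within that precision.)
Verification: the trace of A = -1 equals the sum of eigenvalues -1, and det(A) ≈ -14.9998 matches the eigenvalue product -15.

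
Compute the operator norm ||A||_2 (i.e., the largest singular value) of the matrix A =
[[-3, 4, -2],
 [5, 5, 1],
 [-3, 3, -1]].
||A||_2 ≈ 7.1986 (= sqrt(largest eigenvalue of A^T A))

||A||_2 = sigma_max(A) = sqrt(lambda_max(A^T A)). Form the symmetric matrix M = A^T A =
[[43, 4, 14],
 [4, 50, -6],
 [14, -6, 6]].
Its characteristic polynomial (trace, sum of principal 2x2 minors, determinant of M give the coefficients) is
  p(λ) = det(λ I - M) = λ^3 - 99λ^2 + 2460λ - 784.
No integer candidate from the rational root theorem (±divisors of 784) is a root, so the roots are irrational. The cubic discriminant is Δ = 141370704 > 0, so there are three distinct real roots. p(0) = -784 and p(1) = 1578 have opposite signs, so a root lies in (0, 1); Newton's method refines it to λ ≈ 0.3229. p(46) = 228 and p(47) = -32 have opposite signs, so a root lies in (46, 47); Newton's method refines it to λ ≈ 46.8577. p(51) = -172 and p(52) = 48 have opposite signs, so a root lies in (51, 52); Newton's method refines it to λ ≈ 51.8194. Check (Vieta): the three roots sum to 99, matching tr M = 99.
So the eigenvalues of A^T A are ≈ 0.3229, 46.8577, 51.8194 (all ≥ 0, as they must be for A^T A). The largest is λ_max ≈ 51.8194, hence ||A||_2 = sqrt(λ_max) ≈ 7.1986.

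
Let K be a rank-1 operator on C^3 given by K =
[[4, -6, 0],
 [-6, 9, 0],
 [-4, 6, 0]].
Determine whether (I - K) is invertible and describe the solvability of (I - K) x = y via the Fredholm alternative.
(I - K) is invertible (det(I - K) = -12 ≠ 0), so for every y in C^3 the equation (I - K) x = y has a unique solution.

K has rank 1, so it is an outer product K = u v^T: every row of K is a multiple of one row vector. Reading off the entries, u = (2, -3, -2) and v = (2, -3, 0) (row i of K equals u_i·v^T). A rank-one matrix u v^T satisfies K u = u (v·u) and kills the (2)-dimensional subspace v^⊥, so its characteristic polynomial is lambda^2 (lambda - v·u) with v·u = tr K = 13. Hence the eigenvalues of I - K are 1 (multiplicity 2) and 1 - (13) = -12, so det(I - K) = -12. (Direct check: I - K =
[[-3, 6, 0],
 [6, -8, 0],
 [4, -6, 1]]
has determinant -12.) The finite-dimensional Fredholm alternative says: either (I - K) is invertible, or ker(I - K) ≠ {0} and then range(I - K) = ker((I - K)^*)^⊥, with dim ker(I - K) = dim ker((I - K)^*). Since det(I - K) ≠ 0, 1 is not an eigenvalue of K and ker(I - K) = {0}, so we are in the first case: for every y there is a unique x = (I - K)^(-1) y. Explicitly, by the Sherman–Morrison formula, (I - u v^T)^(-1) = I + u v^T/(1 - v·u), i.e. (I - K)^(-1) = I + K/(-12).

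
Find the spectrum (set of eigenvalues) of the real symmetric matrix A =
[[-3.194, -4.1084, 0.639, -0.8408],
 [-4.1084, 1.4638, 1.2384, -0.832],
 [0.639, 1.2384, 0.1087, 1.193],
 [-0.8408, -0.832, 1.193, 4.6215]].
sigma(A) ≈ {-6, 0, 4, 5}

A is real symmetric, so its spectrum consists of real eigenvalues. Expanding the characteristic polynomial of the displayed matrix gives
  det(λ I - A) = p(λ) = λ^4 + (-3)λ^3 + (-34)λ^2 + (120.0036)λ + (-0.0053).
Solving p(λ) = 0 yields eigenvalues ≈ -6, 0, 4, 5. (A is shown rounded to 4 decimals, so these recover the underlying integer eigenvalues to within that precision.)
Verification: the trace of A = 3 equals the sum of eigenvalues 3, and det(A) ≈ -0.0053 matches the eigenvalue product 0.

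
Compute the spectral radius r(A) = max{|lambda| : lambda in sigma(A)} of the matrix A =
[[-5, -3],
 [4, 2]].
r(A) = 2

The eigenvalues of A are the roots of its characteristic polynomial. With M = A (coefficients from the trace and determinant):
  p(λ) = det(λ I - M) = λ^2 + 3λ + 2.
For λ^2 + 3λ + 2 the discriminant is 1. It is a perfect square (1^2), so the roots are rational: λ = (-3 ± 1)/2 = -1, -2.
Thus the eigenvalues (to 4 decimals) are -1 (modulus 1); -2 (modulus 2). The spectral radius is the largest modulus: r(A) = 2. (Cross-check: r(A) ≤ ||A||_2 ≈ 7.3434; equality holds whenever A is normal, though it can also hold for some non-normal A.)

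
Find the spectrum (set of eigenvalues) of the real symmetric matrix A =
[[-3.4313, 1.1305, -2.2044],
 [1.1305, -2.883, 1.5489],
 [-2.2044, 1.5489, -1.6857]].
sigma(A) ≈ {-6, -2, 0}

A is real symmetric, so its spectrum consists of real eigenvalues. Expanding the characteristic polynomial of the displayed matrix gives
  det(λ I - A) = p(λ) = λ^3 + (8)λ^2 + (12)λ + (0).
Solving p(λ) = 0 yields eigenvalues ≈ -6, -2, 0. (A is shown rounded to 4 decimals, so these recover the underlying integer eigenvalues to within that precision.)
Verification: the trace of A = -8 equals the sum of eigenvalues -8, and det(A) ≈ 0.0003 matches the eigenvalue product 0.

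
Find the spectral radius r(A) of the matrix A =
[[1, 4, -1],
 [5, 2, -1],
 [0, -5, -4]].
r(A) = (3 + sqrt(101))/2 ≈ 6.5249

The eigenvalues of A are the roots of its characteristic polynomial. With M = A (coefficients from the trace, the sum of principal 2x2 minors, and det A):
  p(λ) = det(λ I - M) = λ^3 + λ^2 - 35λ - 92.
By the rational root theorem any rational root is an integer divisor of 92. Testing λ = -4: p(-4) = -64 + 16 + 140 - 92 = 0, so λ = -4 is a root. Dividing out (λ + 4) leaves p(λ) = (λ + 4)(λ^2 - 3λ - 23). For λ^2 - 3λ - 23 the discriminant is 101. It is nonnegative but not a perfect square, so the roots are real and irrational: λ = (3 ± sqrt(101))/2 ≈ 6.5249, -3.5249.
Thus the eigenvalues (to 4 decimals) are 6.5249 (modulus 6.5249); -3.5249 (modulus 3.5249); -4 (modulus 4). The spectral radius is the largest modulus: r(A) = (3 + sqrt(101))/2 ≈ 6.5249. (Cross-check: r(A) ≤ ||A||_2 ≈ 7.4271; equality holds whenever A is normal, though it can also hold for some non-normal A.)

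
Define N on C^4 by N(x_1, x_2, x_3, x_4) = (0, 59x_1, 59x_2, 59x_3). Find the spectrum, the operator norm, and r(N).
sigma(N) = {0}; ||N|| = 59; r(N) = 0. (N is nilpotent with N^4 = 0.)

On C^4, N is a strictly lower-triangular matrix with 59 on the subdiagonal and zeros elsewhere, so its characteristic polynomial is lambda^4 and every eigenvalue is 0: sigma(N) = {0}. For the operator norm, N e_i = 59e_{i+1} for i = 1, ..., 3 and N e_4 = 0, so the singular values of N are 59 (with multiplicity 3) and 0; hence ||N|| = 59. The spectral radius r(N) = max|lambda| = 0. Note ||N|| > r(N) — characteristic of non-normal nilpotent operators. Indeed N^4 = 0.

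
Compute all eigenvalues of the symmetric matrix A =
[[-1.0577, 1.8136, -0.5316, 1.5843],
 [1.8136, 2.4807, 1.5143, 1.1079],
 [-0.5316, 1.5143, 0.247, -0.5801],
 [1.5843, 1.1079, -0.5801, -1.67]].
sigma(A) ≈ {-3, -2, 1, 4}

A is real symmetric, so its spectrum consists of real eigenvalues. Expanding the characteristic polynomial of the displayed matrix gives
  det(λ I - A) = p(λ) = λ^4 + (0)λ^3 + (-15)λ^2 + (-10)λ + (24).
Solving p(λ) = 0 yields eigenvalues ≈ -3, -2, 1, 4. (A is shown rounded to 4 decimals, so these recover the underlying integer eigenvalues to within that precision.)
Verification: the trace of A = 0 equals the sum of eigenvalues 0, and det(A) ≈ 24.0007 matches the eigenvalue product 24.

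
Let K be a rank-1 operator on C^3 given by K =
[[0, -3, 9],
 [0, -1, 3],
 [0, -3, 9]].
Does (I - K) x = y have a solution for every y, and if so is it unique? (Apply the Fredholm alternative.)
(I - K) is invertible (det(I - K) = -7 ≠ 0), so for every y in C^3 the equation (I - K) x = y has a unique solution.

K has rank 1, so it is an outer product K = u v^T: every row of K is a multiple of one row vector. Reading off the entries, u = (3, 1, 3) and v = (0, -1, 3) (row i of K equals u_i·v^T). A rank-one matrix u v^T satisfies K u = u (v·u) and kills the (2)-dimensional subspace v^⊥, so its characteristic polynomial is lambda^2 (lambda - v·u) with v·u = tr K = 8. Hence the eigenvalues of I - K are 1 (multiplicity 2) and 1 - (8) = -7, so det(I - K) = -7. (Direct check: I - K =
[[1, 3, -9],
 [0, 2, -3],
 [0, 3, -8]]
has determinant -7.) The finite-dimensional Fredholm alternative says: either (I - K) is invertible, or ker(I - K) ≠ {0} and then range(I - K) = ker((I - K)^*)^⊥, with dim ker(I - K) = dim ker((I - K)^*). Since det(I - K) ≠ 0, 1 is not an eigenvalue of K and ker(I - K) = {0}, so we are in the first case: for every y there is a unique x = (I - K)^(-1) y. Explicitly, by the Sherman–Morrison formula, (I - u v^T)^(-1) = I + u v^T/(1 - v·u), i.e. (I - K)^(-1) = I + K/(-7).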